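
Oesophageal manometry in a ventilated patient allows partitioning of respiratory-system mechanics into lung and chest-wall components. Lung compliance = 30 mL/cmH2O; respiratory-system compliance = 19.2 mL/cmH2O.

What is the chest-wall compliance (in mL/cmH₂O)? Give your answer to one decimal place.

53.3

1/Ccw = 1/Crs − 1/CL.
1/Ccw = 1/19.2 − 1/30 = 0.01875.
Ccw = 53.333 mL/cmH2O.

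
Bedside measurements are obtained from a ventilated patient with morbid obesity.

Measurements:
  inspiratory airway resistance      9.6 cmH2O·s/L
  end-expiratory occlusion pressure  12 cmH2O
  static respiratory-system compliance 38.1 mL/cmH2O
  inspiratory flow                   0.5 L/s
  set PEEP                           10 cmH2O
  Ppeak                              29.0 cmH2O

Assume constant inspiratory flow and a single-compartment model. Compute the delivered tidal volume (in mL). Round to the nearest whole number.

465

Total PEEP = 12 cmH2O (set 10 + intrinsic 2); this is the baseline alveolar pressure.
Equation of motion (constant flow): PIP = Vt/C + R·V̇ + PEEP.
Vt/C = PIP − R·V̇ − PEEP = 29.0 − 4.8 − 12 = 12.2 cmH2O.
Vt = C × 12.2 = 38.1 × 12.2 = 464.82 mL.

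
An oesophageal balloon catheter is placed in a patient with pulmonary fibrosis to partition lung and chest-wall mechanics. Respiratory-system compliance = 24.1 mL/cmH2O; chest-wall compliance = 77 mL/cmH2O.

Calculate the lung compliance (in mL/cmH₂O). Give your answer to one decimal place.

1/CL = 1/Crs − 1/Ccw.
1/CL = 1/24.1 − 1/77 = 0.02851.
CL = 35.075 mL/cmH2O.

35.1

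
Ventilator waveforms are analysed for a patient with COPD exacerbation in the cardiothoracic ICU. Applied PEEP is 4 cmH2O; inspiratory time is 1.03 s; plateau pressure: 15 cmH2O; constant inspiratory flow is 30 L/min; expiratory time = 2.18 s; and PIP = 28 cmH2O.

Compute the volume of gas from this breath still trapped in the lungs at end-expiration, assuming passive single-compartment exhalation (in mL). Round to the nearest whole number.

Flow: 30 L/min ÷ 60 = 0.5 L/s.
Vt = flow × Ti = 0.5 L/s × 1.03 s × 1000 mL/L = 515.0 mL.
R = (PIP − Pplat)/V̇ = (28 − 15) / 0.5 = 13.0/0.5 = 26.0 cmH2O·s/L.
C = Vt/(Pplat − PEEP) = 515.0 / (15 − 4) = 515.0/11.0 = 46.818 mL/cmH2O.
τ = R × C = 26.0 × 0.04682 L/cmH2O = 1.217 s.
Fraction remaining = e^(−Te/τ) = e^(−2.18/1.217) = 0.1667.
Trapped volume = 515.0 × 0.1667 = 85.851 mL.

86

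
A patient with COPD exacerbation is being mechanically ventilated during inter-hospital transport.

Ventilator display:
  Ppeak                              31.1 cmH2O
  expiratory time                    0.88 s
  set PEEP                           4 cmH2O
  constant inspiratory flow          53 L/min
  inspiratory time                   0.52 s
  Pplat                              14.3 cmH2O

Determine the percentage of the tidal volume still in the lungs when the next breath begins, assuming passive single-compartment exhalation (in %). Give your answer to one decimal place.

35.4

Flow: 53 L/min ÷ 60 = 0.8833 L/s.
Vt = flow × Ti = 0.8833 L/s × 0.52 s × 1000 mL/L = 459.32 mL.
R = (PIP − Pplat)/V̇ = (31.1 − 14.3) / 0.8833 = 16.8/0.8833 = 19.02 cmH2O·s/L.
C = Vt/(Pplat − PEEP) = 459.32 / (14.3 − 4) = 459.32/10.3 = 44.594 mL/cmH2O.
τ = R × C = 19.02 × 0.04459 L/cmH2O = 0.8481 s.
Fraction remaining at end-expiration = e^(−Te/τ) = e^(−0.88/0.8481) = 0.3543 → 35.43%.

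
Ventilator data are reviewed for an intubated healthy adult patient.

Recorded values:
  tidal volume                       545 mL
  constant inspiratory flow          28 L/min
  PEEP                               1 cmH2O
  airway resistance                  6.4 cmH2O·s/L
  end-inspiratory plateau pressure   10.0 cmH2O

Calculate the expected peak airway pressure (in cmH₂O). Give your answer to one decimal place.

13.0

Flow: 28 L/min ÷ 60 = 0.4667 L/s.
PIP = Pplat + Raw × flow = 10.0 + 6.4 × 0.4667 = 10.0 + 2.987 = 12.987 cmH2O.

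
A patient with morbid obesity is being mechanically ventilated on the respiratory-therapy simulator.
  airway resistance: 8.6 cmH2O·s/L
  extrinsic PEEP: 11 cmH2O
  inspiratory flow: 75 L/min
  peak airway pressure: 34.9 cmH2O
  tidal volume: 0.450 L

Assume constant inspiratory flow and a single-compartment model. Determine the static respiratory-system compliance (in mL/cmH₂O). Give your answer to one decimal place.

34.2

Flow: 75 L/min ÷ 60 = 1.25 L/s.
Equation of motion (constant flow): PIP = Vt/C + R·V̇ + PEEP.
Vt/C = PIP − R·V̇ − PEEP = 34.9 − 8.6×1.25 − 11 = 34.9 − 10.75 − 11 = 13.15 cmH2O.
C = Vt / 13.15 = 450 / 13.15 = 34.221 mL/cmH2O.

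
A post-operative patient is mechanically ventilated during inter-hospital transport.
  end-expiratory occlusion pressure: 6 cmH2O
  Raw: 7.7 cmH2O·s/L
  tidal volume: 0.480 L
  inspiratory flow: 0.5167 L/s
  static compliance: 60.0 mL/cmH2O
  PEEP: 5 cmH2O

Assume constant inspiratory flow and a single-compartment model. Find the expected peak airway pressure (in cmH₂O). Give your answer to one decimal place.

18.0

Total PEEP = 6 cmH2O (set 5 + intrinsic 1); this is the baseline alveolar pressure.
Equation of motion (constant flow): PIP = Vt/C + R·V̇ + PEEP.
PIP = 480/60.0 + 7.7×0.5167 + 6 = 8.0 + 3.979 + 6 = 17.979 cmH2O.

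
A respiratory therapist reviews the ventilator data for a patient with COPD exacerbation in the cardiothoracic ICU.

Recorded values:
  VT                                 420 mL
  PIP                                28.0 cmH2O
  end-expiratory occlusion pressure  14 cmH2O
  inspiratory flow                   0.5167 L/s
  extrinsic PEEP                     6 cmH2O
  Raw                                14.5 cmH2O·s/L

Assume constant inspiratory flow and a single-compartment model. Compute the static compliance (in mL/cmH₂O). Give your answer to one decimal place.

Total PEEP = 14 cmH2O (set 6 + intrinsic 8); this is the baseline alveolar pressure.
Equation of motion (constant flow): PIP = Vt/C + R·V̇ + PEEP.
Vt/C = PIP − R·V̇ − PEEP = 28.0 − 14.5×0.5167 − 14 = 28.0 − 7.492 − 14 = 6.508 cmH2O.
C = Vt / 6.508 = 420 / 6.508 = 64.536 mL/cmH2O.

64.5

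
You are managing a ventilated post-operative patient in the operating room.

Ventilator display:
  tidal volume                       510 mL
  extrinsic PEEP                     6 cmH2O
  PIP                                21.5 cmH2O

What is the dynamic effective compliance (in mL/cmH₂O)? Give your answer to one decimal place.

32.9

Dynamic compliance = Vt / (PIP − PEEP) = 510 / (21.5 − 6) = 510 / 15.5 = 32.903 mL/cmH2O.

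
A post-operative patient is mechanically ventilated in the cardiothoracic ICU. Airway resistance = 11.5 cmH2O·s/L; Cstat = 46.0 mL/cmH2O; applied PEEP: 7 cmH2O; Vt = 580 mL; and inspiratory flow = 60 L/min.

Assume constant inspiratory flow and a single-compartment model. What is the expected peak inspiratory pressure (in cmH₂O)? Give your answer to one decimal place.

Flow: 60 L/min ÷ 60 = 1 L/s.
Equation of motion (constant flow): PIP = Vt/C + R·V̇ + PEEP.
PIP = 580/46.0 + 11.5×1 + 7 = 12.609 + 11.5 + 7 = 31.109 cmH2O.

31.1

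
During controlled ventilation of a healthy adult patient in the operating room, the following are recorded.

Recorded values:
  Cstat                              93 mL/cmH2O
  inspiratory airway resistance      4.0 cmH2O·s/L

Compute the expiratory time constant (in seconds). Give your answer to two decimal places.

τ = R × C = 4.0 × 93 mL/cmH2O = 4.0 × 0.093 L/cmH2O = 0.372 s.

0.37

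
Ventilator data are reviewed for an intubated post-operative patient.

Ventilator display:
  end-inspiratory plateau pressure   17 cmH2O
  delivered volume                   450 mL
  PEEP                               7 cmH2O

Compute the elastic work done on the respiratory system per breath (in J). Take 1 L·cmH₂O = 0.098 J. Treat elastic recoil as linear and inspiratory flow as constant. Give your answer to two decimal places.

0.22

Elastic work ≈ ½ × (Pplat − PEEP) × Vt = 0.5 × (17 − 7) × 0.450 L = 0.5 × 10.0 × 0.450 = 2.25 L·cmH2O.
× 0.098 J/(L·cmH2O) → 0.2205 J.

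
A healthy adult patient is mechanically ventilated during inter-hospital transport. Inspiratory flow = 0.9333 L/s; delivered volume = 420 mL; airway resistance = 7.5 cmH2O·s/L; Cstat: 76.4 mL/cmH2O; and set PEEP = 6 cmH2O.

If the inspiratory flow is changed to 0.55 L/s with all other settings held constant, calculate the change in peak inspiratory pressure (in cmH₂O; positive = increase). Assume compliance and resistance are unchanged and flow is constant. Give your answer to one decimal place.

PIP = Vt/C + R·V̇ + PEEP (constant-flow equation of motion).
Only the resistive term changes: ΔPIP = R × ΔV̇ = 7.5 × (0.55 − 0.9333) = 7.5 × -0.3833 = -2.875 cmH2O.

-2.9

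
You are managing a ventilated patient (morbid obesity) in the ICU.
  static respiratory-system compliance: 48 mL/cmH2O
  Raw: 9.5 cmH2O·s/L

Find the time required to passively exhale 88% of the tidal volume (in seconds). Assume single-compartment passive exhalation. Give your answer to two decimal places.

τ = R × C = 9.5 × 48 mL/cmH2O = 9.5 × 0.048 L/cmH2O = 0.456 s.
Exhaled fraction f = 1 − e^(−t/τ) → t = −τ·ln(1 − f) = −0.456·ln(0.12) = 0.9668 s.

0.97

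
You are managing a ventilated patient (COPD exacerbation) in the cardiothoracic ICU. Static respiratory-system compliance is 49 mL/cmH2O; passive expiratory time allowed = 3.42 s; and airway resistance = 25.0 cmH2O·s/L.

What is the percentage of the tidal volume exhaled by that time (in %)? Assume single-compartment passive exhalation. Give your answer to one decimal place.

93.9

τ = R × C = 25.0 × 49 mL/cmH2O = 25.0 × 0.049 L/cmH2O = 1.225 s.
Passive exhalation: V(t)/V₀ = e^(−t/τ) = e^(−3.42/1.225) = 0.06131.
Fraction exhaled = 1 − 0.06131 = 0.9387 → 93.87%.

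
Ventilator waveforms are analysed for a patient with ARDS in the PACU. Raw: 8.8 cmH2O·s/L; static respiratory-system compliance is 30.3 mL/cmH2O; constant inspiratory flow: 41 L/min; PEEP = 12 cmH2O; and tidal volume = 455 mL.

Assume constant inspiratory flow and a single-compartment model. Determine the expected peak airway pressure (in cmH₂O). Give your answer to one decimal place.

Flow: 41 L/min ÷ 60 = 0.6833 L/s.
Equation of motion (constant flow): PIP = Vt/C + R·V̇ + PEEP.
PIP = 455/30.3 + 8.8×0.6833 + 12 = 15.017 + 6.013 + 12 = 33.03 cmH2O.

33.0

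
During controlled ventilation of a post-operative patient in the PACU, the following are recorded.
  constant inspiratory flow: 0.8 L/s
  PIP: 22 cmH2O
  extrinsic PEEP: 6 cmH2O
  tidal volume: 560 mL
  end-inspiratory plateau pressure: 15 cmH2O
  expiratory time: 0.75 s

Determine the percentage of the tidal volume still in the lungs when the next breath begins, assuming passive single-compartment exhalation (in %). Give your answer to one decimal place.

R = (PIP − Pplat)/V̇ = (22 − 15) / 0.8 = 7.0/0.8 = 8.75 cmH2O·s/L.
C = Vt/(Pplat − PEEP) = 560.0 / (15 − 6) = 560.0/9.0 = 62.222 mL/cmH2O.
τ = R × C = 8.75 × 0.06222 L/cmH2O = 0.5444 s.
Fraction remaining at end-expiration = e^(−Te/τ) = e^(−0.75/0.5444) = 0.2522 → 25.22%.

25.2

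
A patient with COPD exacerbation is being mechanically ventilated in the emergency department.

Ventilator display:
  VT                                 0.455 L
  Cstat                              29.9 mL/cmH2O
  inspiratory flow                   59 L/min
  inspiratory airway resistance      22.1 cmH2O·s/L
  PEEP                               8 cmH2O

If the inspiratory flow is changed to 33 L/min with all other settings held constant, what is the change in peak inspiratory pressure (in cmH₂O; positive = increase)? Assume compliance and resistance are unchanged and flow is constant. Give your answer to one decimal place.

-9.6

Flow: 59 L/min ÷ 60 = 0.9833 L/s.
New flow: 33 L/min ÷ 60 = 0.55 L/s.
PIP = Vt/C + R·V̇ + PEEP (constant-flow equation of motion).
Only the resistive term changes: ΔPIP = R × ΔV̇ = 22.1 × (0.55 − 0.9833) = 22.1 × -0.4333 = -9.576 cmH2O.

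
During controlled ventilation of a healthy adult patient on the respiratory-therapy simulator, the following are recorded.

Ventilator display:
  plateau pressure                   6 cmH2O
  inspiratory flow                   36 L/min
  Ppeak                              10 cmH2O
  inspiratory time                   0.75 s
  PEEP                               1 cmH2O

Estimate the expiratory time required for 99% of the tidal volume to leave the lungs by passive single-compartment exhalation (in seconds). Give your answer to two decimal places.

Flow: 36 L/min ÷ 60 = 0.6 L/s.
Vt = flow × Ti = 0.6 L/s × 0.75 s × 1000 mL/L = 450.0 mL.
R = (PIP − Pplat)/V̇ = (10 − 6) / 0.6 = 4.0/0.6 = 6.667 cmH2O·s/L.
C = Vt/(Pplat − PEEP) = 450.0 / (6 − 1) = 450.0/5.0 = 90.0 mL/cmH2O.
τ = R × C = 6.667 × 0.09 L/cmH2O = 0.6 s.
t = −τ·ln(1 − 0.99) = −0.6·ln(0.01) = 2.763 s.

2.76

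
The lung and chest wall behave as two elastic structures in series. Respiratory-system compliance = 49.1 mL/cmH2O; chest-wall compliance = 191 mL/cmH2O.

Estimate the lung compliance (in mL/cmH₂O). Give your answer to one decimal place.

66.1

1/CL = 1/Crs − 1/Ccw.
1/CL = 1/49.1 − 1/191 = 0.01513.
CL = 66.094 mL/cmH2O.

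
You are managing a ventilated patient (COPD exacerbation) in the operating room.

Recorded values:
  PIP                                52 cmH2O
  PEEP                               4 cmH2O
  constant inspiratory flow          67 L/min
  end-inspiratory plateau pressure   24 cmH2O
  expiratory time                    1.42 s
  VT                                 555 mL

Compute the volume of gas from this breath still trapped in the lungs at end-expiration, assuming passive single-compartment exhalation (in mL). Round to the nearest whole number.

72

Flow: 67 L/min ÷ 60 = 1.1167 L/s.
R = (PIP − Pplat)/V̇ = (52 − 24) / 1.1167 = 28.0/1.1167 = 25.074 cmH2O·s/L.
C = Vt/(Pplat − PEEP) = 555.0 / (24 − 4) = 555.0/20.0 = 27.75 mL/cmH2O.
τ = R × C = 25.074 × 0.02775 L/cmH2O = 0.6958 s.
Fraction remaining = e^(−Te/τ) = e^(−1.42/0.6958) = 0.1299.
Trapped volume = 555.0 × 0.1299 = 72.095 mL.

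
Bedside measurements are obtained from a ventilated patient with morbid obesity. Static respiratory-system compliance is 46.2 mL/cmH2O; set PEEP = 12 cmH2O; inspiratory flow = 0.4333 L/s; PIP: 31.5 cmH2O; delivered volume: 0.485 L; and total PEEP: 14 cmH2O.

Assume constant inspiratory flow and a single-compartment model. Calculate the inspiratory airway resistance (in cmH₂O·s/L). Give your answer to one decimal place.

16.2

Total PEEP = 14 cmH2O (set 12 + intrinsic 2); this is the baseline alveolar pressure.
Equation of motion (constant flow): PIP = Vt/C + R·V̇ + PEEP.
R·V̇ = PIP − Vt/C − PEEP = 31.5 − 485/46.2 − 14 = 31.5 − 10.498 − 14 = 7.002 cmH2O.
R = 7.002 / 0.4333 = 16.16 cmH2O·s/L.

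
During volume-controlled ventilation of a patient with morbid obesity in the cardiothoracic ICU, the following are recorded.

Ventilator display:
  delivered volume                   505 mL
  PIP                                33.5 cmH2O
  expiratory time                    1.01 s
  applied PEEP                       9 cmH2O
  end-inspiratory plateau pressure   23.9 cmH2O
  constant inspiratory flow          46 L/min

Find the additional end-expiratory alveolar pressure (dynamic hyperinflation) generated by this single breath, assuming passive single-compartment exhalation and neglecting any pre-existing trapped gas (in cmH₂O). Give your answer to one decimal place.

Flow: 46 L/min ÷ 60 = 0.7667 L/s.
R = (PIP − Pplat)/V̇ = (33.5 − 23.9) / 0.7667 = 9.6/0.7667 = 12.521 cmH2O·s/L.
C = Vt/(Pplat − PEEP) = 505.0 / (23.9 − 9) = 505.0/14.9 = 33.893 mL/cmH2O.
τ = R × C = 12.521 × 0.03389 L/cmH2O = 0.4243 s.
Fraction remaining = e^(−Te/τ) = e^(−1.01/0.4243) = 0.09251; trapped volume = 505.0 × 0.09251 = 46.718 mL.
Additional alveolar pressure from trapping ≈ V_trapped / C = 46.718 / 33.893 = 1.378 cmH2O.

1.4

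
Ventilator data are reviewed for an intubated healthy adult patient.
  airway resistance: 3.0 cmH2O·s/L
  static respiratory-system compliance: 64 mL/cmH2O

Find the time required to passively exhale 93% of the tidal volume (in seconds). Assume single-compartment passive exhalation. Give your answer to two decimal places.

τ = R × C = 3.0 × 64 mL/cmH2O = 3.0 × 0.064 L/cmH2O = 0.192 s.
Exhaled fraction f = 1 − e^(−t/τ) → t = −τ·ln(1 − f) = −0.192·ln(0.07) = 0.5106 s.

0.51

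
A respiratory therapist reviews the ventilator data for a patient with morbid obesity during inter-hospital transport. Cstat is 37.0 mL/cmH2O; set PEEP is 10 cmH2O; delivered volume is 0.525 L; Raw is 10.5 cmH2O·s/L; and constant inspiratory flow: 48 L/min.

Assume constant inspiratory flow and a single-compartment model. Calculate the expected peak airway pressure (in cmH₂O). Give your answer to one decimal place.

32.6

Flow: 48 L/min ÷ 60 = 0.8 L/s.
Equation of motion (constant flow): PIP = Vt/C + R·V̇ + PEEP.
PIP = 525/37.0 + 10.5×0.8 + 10 = 14.189 + 8.4 + 10 = 32.589 cmH2O.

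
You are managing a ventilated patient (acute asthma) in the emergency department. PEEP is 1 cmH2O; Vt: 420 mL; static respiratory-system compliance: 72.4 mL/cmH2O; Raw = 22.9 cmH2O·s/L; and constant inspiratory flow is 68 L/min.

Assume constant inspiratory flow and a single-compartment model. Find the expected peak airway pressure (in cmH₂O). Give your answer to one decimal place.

Flow: 68 L/min ÷ 60 = 1.1333 L/s.
Equation of motion (constant flow): PIP = Vt/C + R·V̇ + PEEP.
PIP = 420/72.4 + 22.9×1.1333 + 1 = 5.801 + 25.953 + 1 = 32.754 cmH2O.

32.8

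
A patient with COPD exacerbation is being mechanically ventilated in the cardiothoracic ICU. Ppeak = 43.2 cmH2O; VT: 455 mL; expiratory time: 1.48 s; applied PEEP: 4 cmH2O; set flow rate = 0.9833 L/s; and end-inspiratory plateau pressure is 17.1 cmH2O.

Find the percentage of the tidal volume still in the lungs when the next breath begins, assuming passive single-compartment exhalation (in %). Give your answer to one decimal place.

20.1

R = (PIP − Pplat)/V̇ = (43.2 − 17.1) / 0.9833 = 26.1/0.9833 = 26.543 cmH2O·s/L.
C = Vt/(Pplat − PEEP) = 455.0 / (17.1 − 4) = 455.0/13.1 = 34.733 mL/cmH2O.
τ = R × C = 26.543 × 0.03473 L/cmH2O = 0.9218 s.
Fraction remaining at end-expiration = e^(−Te/τ) = e^(−1.48/0.9218) = 0.2008 → 20.08%.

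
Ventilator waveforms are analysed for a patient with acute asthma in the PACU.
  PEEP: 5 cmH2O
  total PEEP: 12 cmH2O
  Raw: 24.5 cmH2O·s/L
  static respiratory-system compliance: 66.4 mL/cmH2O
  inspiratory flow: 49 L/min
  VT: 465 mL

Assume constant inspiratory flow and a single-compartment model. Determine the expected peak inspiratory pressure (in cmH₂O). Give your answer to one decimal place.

39.0

Flow: 49 L/min ÷ 60 = 0.8167 L/s.
Total PEEP = 12 cmH2O (set 5 + intrinsic 7); this is the baseline alveolar pressure.
Equation of motion (constant flow): PIP = Vt/C + R·V̇ + PEEP.
PIP = 465/66.4 + 24.5×0.8167 + 12 = 7.003 + 20.009 + 12 = 39.012 cmH2O.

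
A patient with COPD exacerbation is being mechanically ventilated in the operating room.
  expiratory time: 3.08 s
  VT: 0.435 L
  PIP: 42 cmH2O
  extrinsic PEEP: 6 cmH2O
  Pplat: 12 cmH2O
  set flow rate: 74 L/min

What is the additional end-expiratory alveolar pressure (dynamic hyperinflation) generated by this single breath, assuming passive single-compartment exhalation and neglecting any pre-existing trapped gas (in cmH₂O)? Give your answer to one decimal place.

1.0

Flow: 74 L/min ÷ 60 = 1.2333 L/s.
R = (PIP − Pplat)/V̇ = (42 − 12) / 1.2333 = 30.0/1.2333 = 24.325 cmH2O·s/L.
C = Vt/(Pplat − PEEP) = 435.0 / (12 − 6) = 435.0/6.0 = 72.5 mL/cmH2O.
τ = R × C = 24.325 × 0.0725 L/cmH2O = 1.764 s.
Fraction remaining = e^(−Te/τ) = e^(−3.08/1.764) = 0.1745; trapped volume = 435.0 × 0.1745 = 75.908 mL.
Additional alveolar pressure from trapping ≈ V_trapped / C = 75.908 / 72.5 = 1.047 cmH2O.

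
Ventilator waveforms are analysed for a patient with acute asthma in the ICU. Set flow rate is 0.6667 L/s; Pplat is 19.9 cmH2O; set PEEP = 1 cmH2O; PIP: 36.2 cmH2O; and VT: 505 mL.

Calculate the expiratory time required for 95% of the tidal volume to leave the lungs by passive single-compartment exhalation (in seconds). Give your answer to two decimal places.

1.96

R = (PIP − Pplat)/V̇ = (36.2 − 19.9) / 0.6667 = 16.3/0.6667 = 24.449 cmH2O·s/L.
C = Vt/(Pplat − PEEP) = 505.0 / (19.9 − 1) = 505.0/18.9 = 26.72 mL/cmH2O.
τ = R × C = 24.449 × 0.02672 L/cmH2O = 0.6533 s.
t = −τ·ln(1 − 0.95) = −0.6533·ln(0.05) = 1.957 s.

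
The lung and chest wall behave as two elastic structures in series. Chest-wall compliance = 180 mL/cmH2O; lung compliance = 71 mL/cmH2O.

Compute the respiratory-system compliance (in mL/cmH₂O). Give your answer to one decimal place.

Lung and chest wall are elastances in series: 1/Crs = 1/CL + 1/Ccw.
1/Crs = 1/71 + 1/180 = 0.01964.
Crs = 50.916 mL/cmH2O.

50.9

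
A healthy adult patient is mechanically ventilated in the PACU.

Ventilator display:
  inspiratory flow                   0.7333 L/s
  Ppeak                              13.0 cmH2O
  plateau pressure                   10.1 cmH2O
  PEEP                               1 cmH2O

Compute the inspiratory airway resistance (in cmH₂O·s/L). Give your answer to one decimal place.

4.0

Raw = (PIP − Pplat) / flow = (13.0 − 10.1) / 0.7333 = 2.9 / 0.7333 = 3.955 cmH2O·s/L.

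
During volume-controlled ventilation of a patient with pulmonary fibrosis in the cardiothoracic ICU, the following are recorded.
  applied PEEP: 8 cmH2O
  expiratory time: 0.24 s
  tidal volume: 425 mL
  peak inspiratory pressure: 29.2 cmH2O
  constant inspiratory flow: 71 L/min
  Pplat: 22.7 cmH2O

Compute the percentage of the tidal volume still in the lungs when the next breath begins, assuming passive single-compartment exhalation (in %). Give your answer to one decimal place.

22.1

Flow: 71 L/min ÷ 60 = 1.1833 L/s.
R = (PIP − Pplat)/V̇ = (29.2 − 22.7) / 1.1833 = 6.5/1.1833 = 5.493 cmH2O·s/L.
C = Vt/(Pplat − PEEP) = 425.0 / (22.7 − 8) = 425.0/14.7 = 28.912 mL/cmH2O.
τ = R × C = 5.493 × 0.02891 L/cmH2O = 0.1588 s.
Fraction remaining at end-expiration = e^(−Te/τ) = e^(−0.24/0.1588) = 0.2206 → 22.06%.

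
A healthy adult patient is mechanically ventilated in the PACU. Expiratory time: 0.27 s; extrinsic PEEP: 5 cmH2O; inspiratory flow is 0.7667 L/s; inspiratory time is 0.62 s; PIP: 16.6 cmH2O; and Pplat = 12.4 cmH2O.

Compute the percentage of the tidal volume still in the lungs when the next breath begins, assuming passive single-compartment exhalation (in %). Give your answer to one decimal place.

Vt = flow × Ti = 0.7667 L/s × 0.62 s × 1000 mL/L = 475.35 mL.
R = (PIP − Pplat)/V̇ = (16.6 − 12.4) / 0.7667 = 4.2/0.7667 = 5.478 cmH2O·s/L.
C = Vt/(Pplat − PEEP) = 475.35 / (12.4 − 5) = 475.35/7.4 = 64.236 mL/cmH2O.
τ = R × C = 5.478 × 0.06424 L/cmH2O = 0.3519 s.
Fraction remaining at end-expiration = e^(−Te/τ) = e^(−0.27/0.3519) = 0.4643 → 46.43%.

46.4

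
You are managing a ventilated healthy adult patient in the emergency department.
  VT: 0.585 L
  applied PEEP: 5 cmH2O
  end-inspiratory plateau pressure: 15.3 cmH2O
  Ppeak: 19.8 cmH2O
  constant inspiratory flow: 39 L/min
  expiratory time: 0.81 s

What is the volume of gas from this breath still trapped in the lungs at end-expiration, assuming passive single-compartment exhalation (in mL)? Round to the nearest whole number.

75

Flow: 39 L/min ÷ 60 = 0.65 L/s.
R = (PIP − Pplat)/V̇ = (19.8 − 15.3) / 0.65 = 4.5/0.65 = 6.923 cmH2O·s/L.
C = Vt/(Pplat − PEEP) = 585.0 / (15.3 − 5) = 585.0/10.3 = 56.796 mL/cmH2O.
τ = R × C = 6.923 × 0.0568 L/cmH2O = 0.3932 s.
Fraction remaining = e^(−Te/τ) = e^(−0.81/0.3932) = 0.1275.
Trapped volume = 585.0 × 0.1275 = 74.588 mL.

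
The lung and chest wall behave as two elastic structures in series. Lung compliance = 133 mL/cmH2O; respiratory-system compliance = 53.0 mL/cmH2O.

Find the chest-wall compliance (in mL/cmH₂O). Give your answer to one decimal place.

1/Ccw = 1/Crs − 1/CL.
1/Ccw = 1/53.0 − 1/133 = 0.01135.
Ccw = 88.106 mL/cmH2O.

88.1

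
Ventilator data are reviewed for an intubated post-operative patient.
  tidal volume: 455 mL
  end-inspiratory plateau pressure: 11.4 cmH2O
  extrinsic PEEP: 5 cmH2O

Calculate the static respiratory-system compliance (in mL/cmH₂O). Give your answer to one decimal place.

Cstat = Vt / (Pplat − PEEP) = 455 / (11.4 − 5) = 455 / 6.4 = 71.094 mL/cmH2O.

71.1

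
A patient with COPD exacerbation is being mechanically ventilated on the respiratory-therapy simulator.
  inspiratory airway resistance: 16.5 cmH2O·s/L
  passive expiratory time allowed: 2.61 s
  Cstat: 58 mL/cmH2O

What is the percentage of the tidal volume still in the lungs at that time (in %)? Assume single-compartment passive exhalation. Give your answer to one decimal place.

τ = R × C = 16.5 × 58 mL/cmH2O = 16.5 × 0.058 L/cmH2O = 0.957 s.
Passive exhalation: V(t)/V₀ = e^(−t/τ) = e^(−2.61/0.957) = 0.0654.
Fraction remaining = 0.0654 → 6.54%.

6.5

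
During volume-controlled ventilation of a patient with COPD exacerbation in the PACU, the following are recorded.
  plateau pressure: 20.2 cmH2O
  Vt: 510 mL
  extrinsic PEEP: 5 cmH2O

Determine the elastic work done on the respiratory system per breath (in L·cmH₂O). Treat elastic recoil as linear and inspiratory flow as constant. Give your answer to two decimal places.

3.88

Elastic work ≈ ½ × (Pplat − PEEP) × Vt = 0.5 × (20.2 − 5) × 0.510 L = 0.5 × 15.2 × 0.510 = 3.876 L·cmH2O.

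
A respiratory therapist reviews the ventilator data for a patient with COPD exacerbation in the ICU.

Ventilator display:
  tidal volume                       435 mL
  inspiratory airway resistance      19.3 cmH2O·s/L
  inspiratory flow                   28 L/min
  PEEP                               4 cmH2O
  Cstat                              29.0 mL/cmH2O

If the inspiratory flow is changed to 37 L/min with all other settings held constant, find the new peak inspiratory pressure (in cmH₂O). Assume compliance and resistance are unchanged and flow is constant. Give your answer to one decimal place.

Flow: 28 L/min ÷ 60 = 0.4667 L/s.
New flow: 37 L/min ÷ 60 = 0.6167 L/s.
PIP = Vt/C + R·V̇ + PEEP (constant-flow equation of motion).
Only the resistive term changes: ΔPIP = R × ΔV̇ = 19.3 × (0.6167 − 0.4667) = 19.3 × 0.15 = 2.895 cmH2O.
Original PIP = 435/29.0 + 19.3×0.4667 + 4 = 28.007 cmH2O; new PIP = 28.007 + (2.895) = 30.902 cmH2O.

30.9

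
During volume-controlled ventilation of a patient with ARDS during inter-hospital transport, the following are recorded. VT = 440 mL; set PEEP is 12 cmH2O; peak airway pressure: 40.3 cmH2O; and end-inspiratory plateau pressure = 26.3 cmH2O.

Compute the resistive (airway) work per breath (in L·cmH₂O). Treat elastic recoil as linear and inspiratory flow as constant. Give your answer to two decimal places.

6.16

With constant inspiratory flow the resistive pressure is constant at PIP − Pplat = 40.3 − 26.3 = 14.0 cmH2O, so resistive work = 14.0 × 0.440 = 6.16 L·cmH2O.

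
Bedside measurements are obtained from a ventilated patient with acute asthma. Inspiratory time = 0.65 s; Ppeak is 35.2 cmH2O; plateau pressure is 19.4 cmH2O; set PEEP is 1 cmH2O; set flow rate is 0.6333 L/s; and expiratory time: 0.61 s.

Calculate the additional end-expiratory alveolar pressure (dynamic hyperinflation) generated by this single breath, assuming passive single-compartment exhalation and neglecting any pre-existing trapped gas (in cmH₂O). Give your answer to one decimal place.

Vt = flow × Ti = 0.6333 L/s × 0.65 s × 1000 mL/L = 411.65 mL.
R = (PIP − Pplat)/V̇ = (35.2 − 19.4) / 0.6333 = 15.8/0.6333 = 24.949 cmH2O·s/L.
C = Vt/(Pplat − PEEP) = 411.65 / (19.4 − 1) = 411.65/18.4 = 22.372 mL/cmH2O.
τ = R × C = 24.949 × 0.02237 L/cmH2O = 0.5581 s.
Fraction remaining = e^(−Te/τ) = e^(−0.61/0.5581) = 0.3352; trapped volume = 411.65 × 0.3352 = 137.99 mL.
Additional alveolar pressure from trapping ≈ V_trapped / C = 137.99 / 22.372 = 6.168 cmH2O.

6.2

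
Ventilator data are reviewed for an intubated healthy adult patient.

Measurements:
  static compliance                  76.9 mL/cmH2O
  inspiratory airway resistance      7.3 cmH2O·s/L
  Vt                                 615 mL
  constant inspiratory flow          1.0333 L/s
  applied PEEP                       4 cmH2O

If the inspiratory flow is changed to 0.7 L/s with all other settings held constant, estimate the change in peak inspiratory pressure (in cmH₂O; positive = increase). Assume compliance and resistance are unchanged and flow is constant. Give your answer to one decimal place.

PIP = Vt/C + R·V̇ + PEEP (constant-flow equation of motion).
Only the resistive term changes: ΔPIP = R × ΔV̇ = 7.3 × (0.7 − 1.0333) = 7.3 × -0.3333 = -2.433 cmH2O.

-2.4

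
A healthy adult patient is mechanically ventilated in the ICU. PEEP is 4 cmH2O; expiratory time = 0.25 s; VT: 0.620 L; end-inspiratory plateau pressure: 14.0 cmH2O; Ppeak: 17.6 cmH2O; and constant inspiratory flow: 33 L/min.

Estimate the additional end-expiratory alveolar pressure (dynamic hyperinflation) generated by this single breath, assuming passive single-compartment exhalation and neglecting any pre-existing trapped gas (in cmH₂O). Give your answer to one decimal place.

Flow: 33 L/min ÷ 60 = 0.55 L/s.
R = (PIP − Pplat)/V̇ = (17.6 − 14.0) / 0.55 = 3.6/0.55 = 6.545 cmH2O·s/L.
C = Vt/(Pplat − PEEP) = 620.0 / (14.0 − 4) = 620.0/10.0 = 62.0 mL/cmH2O.
τ = R × C = 6.545 × 0.062 L/cmH2O = 0.4058 s.
Fraction remaining = e^(−Te/τ) = e^(−0.25/0.4058) = 0.5401; trapped volume = 620.0 × 0.5401 = 334.86 mL.
Additional alveolar pressure from trapping ≈ V_trapped / C = 334.86 / 62.0 = 5.401 cmH2O.

5.4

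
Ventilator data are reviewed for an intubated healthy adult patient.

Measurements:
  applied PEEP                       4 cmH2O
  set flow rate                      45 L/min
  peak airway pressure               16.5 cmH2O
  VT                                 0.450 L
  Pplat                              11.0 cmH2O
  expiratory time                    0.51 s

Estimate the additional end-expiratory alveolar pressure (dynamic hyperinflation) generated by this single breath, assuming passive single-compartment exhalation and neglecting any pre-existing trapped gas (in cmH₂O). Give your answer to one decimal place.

2.4

Flow: 45 L/min ÷ 60 = 0.75 L/s.
R = (PIP − Pplat)/V̇ = (16.5 − 11.0) / 0.75 = 5.5/0.75 = 7.333 cmH2O·s/L.
C = Vt/(Pplat − PEEP) = 450.0 / (11.0 − 4) = 450.0/7.0 = 64.286 mL/cmH2O.
τ = R × C = 7.333 × 0.06429 L/cmH2O = 0.4714 s.
Fraction remaining = e^(−Te/τ) = e^(−0.51/0.4714) = 0.339; trapped volume = 450.0 × 0.339 = 152.55 mL.
Additional alveolar pressure from trapping ≈ V_trapped / C = 152.55 / 64.286 = 2.373 cmH2O.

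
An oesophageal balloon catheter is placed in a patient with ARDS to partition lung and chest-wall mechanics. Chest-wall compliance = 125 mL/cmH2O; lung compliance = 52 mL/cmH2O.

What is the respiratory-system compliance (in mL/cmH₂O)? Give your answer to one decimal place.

Lung and chest wall are elastances in series: 1/Crs = 1/CL + 1/Ccw.
1/Crs = 1/52 + 1/125 = 0.02723.
Crs = 36.724 mL/cmH2O.

36.7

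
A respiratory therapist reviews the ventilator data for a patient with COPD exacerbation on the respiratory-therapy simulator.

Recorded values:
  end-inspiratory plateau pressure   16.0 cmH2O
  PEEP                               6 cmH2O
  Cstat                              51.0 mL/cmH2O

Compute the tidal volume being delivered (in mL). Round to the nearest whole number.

Vt = Cstat × (Pplat − PEEP) = 51.0 × (16.0 − 6) = 51.0 × 10.0 = 510.0 mL.

510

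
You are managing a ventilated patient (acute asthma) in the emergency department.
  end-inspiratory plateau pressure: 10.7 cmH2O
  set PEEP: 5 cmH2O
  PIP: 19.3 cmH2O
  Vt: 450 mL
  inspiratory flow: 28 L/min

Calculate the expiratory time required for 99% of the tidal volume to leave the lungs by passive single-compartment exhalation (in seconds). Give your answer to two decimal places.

Flow: 28 L/min ÷ 60 = 0.4667 L/s.
R = (PIP − Pplat)/V̇ = (19.3 − 10.7) / 0.4667 = 8.6/0.4667 = 18.427 cmH2O·s/L.
C = Vt/(Pplat − PEEP) = 450.0 / (10.7 − 5) = 450.0/5.7 = 78.947 mL/cmH2O.
τ = R × C = 18.427 × 0.07895 L/cmH2O = 1.455 s.
t = −τ·ln(1 − 0.99) = −1.455·ln(0.01) = 6.701 s.

6.70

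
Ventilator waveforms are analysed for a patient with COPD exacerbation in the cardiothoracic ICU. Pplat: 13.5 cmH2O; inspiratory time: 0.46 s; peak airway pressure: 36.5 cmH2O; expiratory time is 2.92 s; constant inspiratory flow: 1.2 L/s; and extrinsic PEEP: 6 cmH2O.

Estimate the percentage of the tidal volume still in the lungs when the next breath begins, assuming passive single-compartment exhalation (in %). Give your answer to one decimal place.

Vt = flow × Ti = 1.2 L/s × 0.46 s × 1000 mL/L = 552.0 mL.
R = (PIP − Pplat)/V̇ = (36.5 − 13.5) / 1.2 = 23.0/1.2 = 19.167 cmH2O·s/L.
C = Vt/(Pplat − PEEP) = 552.0 / (13.5 − 6) = 552.0/7.5 = 73.6 mL/cmH2O.
τ = R × C = 19.167 × 0.0736 L/cmH2O = 1.411 s.
Fraction remaining at end-expiration = e^(−Te/τ) = e^(−2.92/1.411) = 0.1263 → 12.63%.

12.6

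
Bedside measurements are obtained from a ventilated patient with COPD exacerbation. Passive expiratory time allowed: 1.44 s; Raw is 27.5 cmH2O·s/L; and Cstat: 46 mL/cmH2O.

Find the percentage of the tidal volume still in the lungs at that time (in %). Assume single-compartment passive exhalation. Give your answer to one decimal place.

32.0

τ = R × C = 27.5 × 46 mL/cmH2O = 27.5 × 0.046 L/cmH2O = 1.265 s.
Passive exhalation: V(t)/V₀ = e^(−t/τ) = e^(−1.44/1.265) = 0.3204.
Fraction remaining = 0.3204 → 32.04%.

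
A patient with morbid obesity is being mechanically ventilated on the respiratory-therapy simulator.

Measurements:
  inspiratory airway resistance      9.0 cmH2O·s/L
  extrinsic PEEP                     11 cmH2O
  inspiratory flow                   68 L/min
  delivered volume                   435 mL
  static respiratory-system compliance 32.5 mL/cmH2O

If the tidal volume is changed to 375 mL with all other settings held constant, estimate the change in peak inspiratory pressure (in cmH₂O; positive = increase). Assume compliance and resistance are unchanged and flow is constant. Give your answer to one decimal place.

-1.8

PIP = Vt/C + R·V̇ + PEEP (constant-flow equation of motion).
Only the elastic term changes: ΔPIP = ΔVt / C = (375 − 435) / 32.5 = -1.846 cmH2O.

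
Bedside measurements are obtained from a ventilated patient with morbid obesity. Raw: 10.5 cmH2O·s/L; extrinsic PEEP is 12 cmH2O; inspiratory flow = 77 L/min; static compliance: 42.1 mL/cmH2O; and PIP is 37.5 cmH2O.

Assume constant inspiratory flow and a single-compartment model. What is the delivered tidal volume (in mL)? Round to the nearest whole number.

Flow: 77 L/min ÷ 60 = 1.2833 L/s.
Equation of motion (constant flow): PIP = Vt/C + R·V̇ + PEEP.
Vt/C = PIP − R·V̇ − PEEP = 37.5 − 13.475 − 12 = 12.025 cmH2O.
Vt = C × 12.025 = 42.1 × 12.025 = 506.25 mL.

506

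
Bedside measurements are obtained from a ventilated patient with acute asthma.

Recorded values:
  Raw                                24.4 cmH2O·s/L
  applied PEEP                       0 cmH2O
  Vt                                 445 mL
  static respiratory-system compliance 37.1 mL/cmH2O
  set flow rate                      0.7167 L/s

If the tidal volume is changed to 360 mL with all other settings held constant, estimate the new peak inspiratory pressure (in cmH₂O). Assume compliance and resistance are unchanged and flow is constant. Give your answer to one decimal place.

27.2

PIP = Vt/C + R·V̇ + PEEP (constant-flow equation of motion).
Only the elastic term changes: ΔPIP = ΔVt / C = (360 − 445) / 37.1 = -2.291 cmH2O.
Original PIP = 445/37.1 + 24.4×0.7167 + 0 = 29.482 cmH2O; new PIP = 29.482 + (-2.291) = 27.191 cmH2O.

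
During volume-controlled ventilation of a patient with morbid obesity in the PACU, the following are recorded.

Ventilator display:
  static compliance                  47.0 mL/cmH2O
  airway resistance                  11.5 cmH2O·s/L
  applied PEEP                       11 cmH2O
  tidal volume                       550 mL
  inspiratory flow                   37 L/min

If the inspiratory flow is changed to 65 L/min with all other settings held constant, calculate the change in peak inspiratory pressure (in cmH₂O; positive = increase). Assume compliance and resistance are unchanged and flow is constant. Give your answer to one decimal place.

Flow: 37 L/min ÷ 60 = 0.6167 L/s.
New flow: 65 L/min ÷ 60 = 1.0833 L/s.
PIP = Vt/C + R·V̇ + PEEP (constant-flow equation of motion).
Only the resistive term changes: ΔPIP = R × ΔV̇ = 11.5 × (1.0833 − 0.6167) = 11.5 × 0.4666 = 5.366 cmH2O.

5.4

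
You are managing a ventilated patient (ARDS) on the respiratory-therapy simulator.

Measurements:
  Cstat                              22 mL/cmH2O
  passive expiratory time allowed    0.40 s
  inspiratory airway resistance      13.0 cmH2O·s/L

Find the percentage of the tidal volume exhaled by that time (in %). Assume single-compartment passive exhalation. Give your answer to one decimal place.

75.3

τ = R × C = 13.0 × 22 mL/cmH2O = 13.0 × 0.022 L/cmH2O = 0.286 s.
Passive exhalation: V(t)/V₀ = e^(−t/τ) = e^(−0.40/0.286) = 0.2469.
Fraction exhaled = 1 − 0.2469 = 0.7531 → 75.31%.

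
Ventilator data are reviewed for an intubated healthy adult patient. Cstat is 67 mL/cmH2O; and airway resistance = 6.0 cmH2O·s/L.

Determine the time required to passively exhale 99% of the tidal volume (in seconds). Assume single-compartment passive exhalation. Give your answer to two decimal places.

1.85

τ = R × C = 6.0 × 67 mL/cmH2O = 6.0 × 0.067 L/cmH2O = 0.402 s.
Exhaled fraction f = 1 − e^(−t/τ) → t = −τ·ln(1 − f) = −0.402·ln(0.01) = 1.851 s.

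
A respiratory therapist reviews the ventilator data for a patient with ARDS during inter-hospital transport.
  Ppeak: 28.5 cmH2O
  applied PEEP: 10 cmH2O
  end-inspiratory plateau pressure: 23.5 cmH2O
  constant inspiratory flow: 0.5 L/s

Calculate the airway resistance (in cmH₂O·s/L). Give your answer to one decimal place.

Raw = (PIP − Pplat) / flow = (28.5 − 23.5) / 0.5 = 5.0 / 0.5 = 10.0 cmH2O·s/L.

10.0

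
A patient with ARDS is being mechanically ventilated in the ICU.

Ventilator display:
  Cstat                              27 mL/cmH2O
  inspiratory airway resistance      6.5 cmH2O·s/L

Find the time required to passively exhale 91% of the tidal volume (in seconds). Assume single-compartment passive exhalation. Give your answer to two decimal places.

0.42

τ = R × C = 6.5 × 27 mL/cmH2O = 6.5 × 0.027 L/cmH2O = 0.1755 s.
Exhaled fraction f = 1 − e^(−t/τ) → t = −τ·ln(1 − f) = −0.1755·ln(0.09) = 0.4226 s.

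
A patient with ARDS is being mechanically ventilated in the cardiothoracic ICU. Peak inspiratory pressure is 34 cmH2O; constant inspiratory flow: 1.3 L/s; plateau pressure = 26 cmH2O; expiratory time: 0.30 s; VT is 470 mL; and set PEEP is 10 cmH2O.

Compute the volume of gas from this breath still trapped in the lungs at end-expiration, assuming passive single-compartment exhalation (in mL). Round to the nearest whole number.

R = (PIP − Pplat)/V̇ = (34 − 26) / 1.3 = 8.0/1.3 = 6.154 cmH2O·s/L.
C = Vt/(Pplat − PEEP) = 470.0 / (26 − 10) = 470.0/16.0 = 29.375 mL/cmH2O.
τ = R × C = 6.154 × 0.02938 L/cmH2O = 0.1808 s.
Fraction remaining = e^(−Te/τ) = e^(−0.30/0.1808) = 0.1903.
Trapped volume = 470.0 × 0.1903 = 89.441 mL.

89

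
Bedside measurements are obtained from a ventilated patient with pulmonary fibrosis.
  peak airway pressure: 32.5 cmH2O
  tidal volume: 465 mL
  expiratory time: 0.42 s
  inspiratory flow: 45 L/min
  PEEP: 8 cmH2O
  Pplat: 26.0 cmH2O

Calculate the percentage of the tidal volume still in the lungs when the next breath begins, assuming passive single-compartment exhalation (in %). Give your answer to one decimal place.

Flow: 45 L/min ÷ 60 = 0.75 L/s.
R = (PIP − Pplat)/V̇ = (32.5 − 26.0) / 0.75 = 6.5/0.75 = 8.667 cmH2O·s/L.
C = Vt/(Pplat − PEEP) = 465.0 / (26.0 − 8) = 465.0/18.0 = 25.833 mL/cmH2O.
τ = R × C = 8.667 × 0.02583 L/cmH2O = 0.2239 s.
Fraction remaining at end-expiration = e^(−Te/τ) = e^(−0.42/0.2239) = 0.1532 → 15.32%.

15.3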